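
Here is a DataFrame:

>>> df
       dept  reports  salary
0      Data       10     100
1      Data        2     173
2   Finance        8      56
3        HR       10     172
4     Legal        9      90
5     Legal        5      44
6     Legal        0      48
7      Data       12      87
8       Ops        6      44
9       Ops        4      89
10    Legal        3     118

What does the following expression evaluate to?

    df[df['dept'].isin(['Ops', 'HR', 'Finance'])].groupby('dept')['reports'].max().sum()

24

filter rows where dept in ['Ops', 'HR', 'Finance']:
      dept  reports  salary
2  Finance        8      56
3       HR       10     172
8      Ops        6      44
9      Ops        4      89
group by dept, max of reports:
dept
Finance     8
HR         10
Ops         6
Name: reports, dtype: int64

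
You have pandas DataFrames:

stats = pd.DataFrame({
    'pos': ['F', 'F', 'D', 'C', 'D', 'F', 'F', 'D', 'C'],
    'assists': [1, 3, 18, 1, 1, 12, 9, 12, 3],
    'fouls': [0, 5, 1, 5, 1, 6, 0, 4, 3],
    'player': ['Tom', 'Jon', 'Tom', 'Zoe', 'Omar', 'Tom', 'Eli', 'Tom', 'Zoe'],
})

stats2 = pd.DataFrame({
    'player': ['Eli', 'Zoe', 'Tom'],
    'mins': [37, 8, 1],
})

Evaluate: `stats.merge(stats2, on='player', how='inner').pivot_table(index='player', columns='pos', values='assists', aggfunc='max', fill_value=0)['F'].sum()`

merge on 'player' (how='inner') → 7 rows:
  pos  assists  fouls player  mins
0   F        1      0    Tom     1
1   D       18      1    Tom     1
2   C        1      5    Zoe     8
3   F       12      6    Tom     1
4   F        9      0    Eli    37
5   D       12      4    Tom     1
6   C        3      3    Zoe     8
pivot: rows=player, cols=pos, max(assists):
pos     C   D   F
player           
Eli     0   0   9
Tom     0  18  12
Zoe     3   0   0
Taking the sum of column 'F' gives 21.

21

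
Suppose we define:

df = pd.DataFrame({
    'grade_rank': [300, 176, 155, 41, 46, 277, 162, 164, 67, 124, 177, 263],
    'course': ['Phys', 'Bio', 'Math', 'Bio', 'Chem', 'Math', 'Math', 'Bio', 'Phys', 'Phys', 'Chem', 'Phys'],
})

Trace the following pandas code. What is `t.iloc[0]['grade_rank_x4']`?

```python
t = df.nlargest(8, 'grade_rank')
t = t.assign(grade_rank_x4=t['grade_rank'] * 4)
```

take 8 rows with largest grade_rank:
    grade_rank course
0          300   Phys
5          277   Math
11         263   Phys
10         177   Chem
1          176    Bio
7          164    Bio
6          162   Math
2          155   Math
add column grade_rank_x4 = t['grade_rank'] * 4:
    grade_rank course  grade_rank_x4
0          300   Phys           1200
5          277   Math           1108
11         263   Phys           1052
10         177   Chem            708
1          176    Bio            704
7          164    Bio            656
6          162   Math            648
2          155   Math            620
Taking the value at position 0, column 'grade_rank_x4' gives 1200.

1200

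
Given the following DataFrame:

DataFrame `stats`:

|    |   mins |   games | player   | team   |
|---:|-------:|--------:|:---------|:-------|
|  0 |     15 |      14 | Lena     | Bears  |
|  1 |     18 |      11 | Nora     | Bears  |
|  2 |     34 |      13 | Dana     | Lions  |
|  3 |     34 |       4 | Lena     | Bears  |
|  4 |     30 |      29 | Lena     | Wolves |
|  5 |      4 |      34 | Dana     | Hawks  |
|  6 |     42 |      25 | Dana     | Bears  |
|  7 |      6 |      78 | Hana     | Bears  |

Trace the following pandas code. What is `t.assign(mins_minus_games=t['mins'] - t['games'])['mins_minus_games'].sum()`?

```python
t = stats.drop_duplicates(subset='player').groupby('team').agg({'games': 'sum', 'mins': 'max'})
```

-64

drop duplicate player (keep=first):
   mins  games player   team
0    15     14   Lena  Bears
1    18     11   Nora  Bears
2    34     13   Dana  Lions
7     6     78   Hana  Bears
group by team: sum(games), max(mins):
       games  mins
team              
Bears    103    18
Lions     13    34
add column mins_minus_games = t['mins'] - t['games']:
       games  mins  mins_minus_games
team                                
Bears    103    18               -85
Lions     13    34                21
Hence -64.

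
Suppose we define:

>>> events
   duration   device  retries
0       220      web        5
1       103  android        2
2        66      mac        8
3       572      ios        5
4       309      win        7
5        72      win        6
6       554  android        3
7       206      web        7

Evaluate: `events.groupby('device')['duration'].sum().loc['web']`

426

group by device, sum of duration:
device
android    657
ios        572
mac         66
web        426
win        381
Name: duration, dtype: int64
Taking the value at index 'web' gives 426.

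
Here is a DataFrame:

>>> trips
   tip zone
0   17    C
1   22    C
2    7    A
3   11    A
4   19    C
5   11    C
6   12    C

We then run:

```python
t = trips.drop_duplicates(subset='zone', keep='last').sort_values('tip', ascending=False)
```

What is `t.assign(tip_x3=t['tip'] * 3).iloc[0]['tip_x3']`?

36

drop duplicate zone (keep=last):
   tip zone
3   11    A
6   12    C
sort by tip descending:
   tip zone
6   12    C
3   11    A
add column tip_x3 = t['tip'] * 3:
   tip zone  tip_x3
6   12    C      36
3   11    A      33
Taking the value at position 0, column 'tip_x3' gives 36.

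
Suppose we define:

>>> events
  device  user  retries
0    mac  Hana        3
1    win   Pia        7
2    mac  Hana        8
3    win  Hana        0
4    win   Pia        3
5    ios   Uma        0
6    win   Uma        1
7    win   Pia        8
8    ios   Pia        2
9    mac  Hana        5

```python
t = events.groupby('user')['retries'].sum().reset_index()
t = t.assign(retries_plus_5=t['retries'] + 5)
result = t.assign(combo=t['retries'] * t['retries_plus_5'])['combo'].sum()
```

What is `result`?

842

group by user, sum of retries:
user
Hana    16
Pia     20
Uma      1
Name: retries, dtype: int64
reset_index():
   user  retries
0  Hana       16
1   Pia       20
2   Uma        1
add column retries_plus_5 = t['retries'] + 5:
   user  retries  retries_plus_5
0  Hana       16              21
1   Pia       20              25
2   Uma        1               6
add column combo = t['retries'] * t['retries_plus_5']:
   user  retries  retries_plus_5  combo
0  Hana       16              21    336
1   Pia       20              25    500
2   Uma        1               6      6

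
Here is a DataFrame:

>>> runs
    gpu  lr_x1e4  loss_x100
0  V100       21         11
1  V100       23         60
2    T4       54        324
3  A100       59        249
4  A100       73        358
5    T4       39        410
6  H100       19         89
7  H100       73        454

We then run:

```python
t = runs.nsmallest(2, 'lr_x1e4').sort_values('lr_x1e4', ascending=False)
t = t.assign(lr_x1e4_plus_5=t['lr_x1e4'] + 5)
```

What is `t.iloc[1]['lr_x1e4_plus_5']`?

take 2 rows with smallest lr_x1e4:
    gpu  lr_x1e4  loss_x100
6  H100       19         89
0  V100       21         11
sort by lr_x1e4 descending:
    gpu  lr_x1e4  loss_x100
0  V100       21         11
6  H100       19         89
add column lr_x1e4_plus_5 = t['lr_x1e4'] + 5:
    gpu  lr_x1e4  loss_x100  lr_x1e4_plus_5
0  V100       21         11              26
6  H100       19         89              24
Reading off the value at position 1, column 'lr_x1e4_plus_5', we get 24.

24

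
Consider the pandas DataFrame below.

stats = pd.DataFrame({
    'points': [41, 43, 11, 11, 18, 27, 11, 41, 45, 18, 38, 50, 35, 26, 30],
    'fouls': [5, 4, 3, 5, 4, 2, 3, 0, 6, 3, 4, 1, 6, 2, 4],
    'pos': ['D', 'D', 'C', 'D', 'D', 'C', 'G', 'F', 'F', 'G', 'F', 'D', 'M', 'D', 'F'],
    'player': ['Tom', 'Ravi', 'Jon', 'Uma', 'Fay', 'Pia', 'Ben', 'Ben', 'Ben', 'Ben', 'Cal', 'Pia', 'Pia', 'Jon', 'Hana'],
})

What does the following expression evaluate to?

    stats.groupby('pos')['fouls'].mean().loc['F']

group by pos, mean of fouls:
pos
C    2.5
D    3.5
F    3.5
G    3.0
M    6.0
Name: fouls, dtype: float64
Reading off the value at index 'F', we get 3.5.

3.5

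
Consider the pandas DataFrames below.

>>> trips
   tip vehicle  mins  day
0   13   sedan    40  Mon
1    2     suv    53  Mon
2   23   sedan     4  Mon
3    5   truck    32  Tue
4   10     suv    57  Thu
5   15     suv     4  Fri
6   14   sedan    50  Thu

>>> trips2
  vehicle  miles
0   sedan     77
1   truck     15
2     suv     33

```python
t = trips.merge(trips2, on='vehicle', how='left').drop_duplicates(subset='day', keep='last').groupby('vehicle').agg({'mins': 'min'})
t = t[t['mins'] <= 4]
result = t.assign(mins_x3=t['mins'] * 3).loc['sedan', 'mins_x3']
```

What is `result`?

merge on 'vehicle' (how='left') → 7 rows:
   tip vehicle  mins  day  miles
0   13   sedan    40  Mon     77
1    2     suv    53  Mon     33
2   23   sedan     4  Mon     77
3    5   truck    32  Tue     15
4   10     suv    57  Thu     33
5   15     suv     4  Fri     33
6   14   sedan    50  Thu     77
drop duplicate day (keep=last):
   tip vehicle  mins  day  miles
2   23   sedan     4  Mon     77
3    5   truck    32  Tue     15
5   15     suv     4  Fri     33
6   14   sedan    50  Thu     77
group by vehicle, min of mins:
         mins
vehicle      
sedan       4
suv         4
truck      32
filter rows where mins <= 4:
         mins
vehicle      
sedan       4
suv         4
add column mins_x3 = t['mins'] * 3:
         mins  mins_x3
vehicle               
sedan       4       12
suv         4       12

12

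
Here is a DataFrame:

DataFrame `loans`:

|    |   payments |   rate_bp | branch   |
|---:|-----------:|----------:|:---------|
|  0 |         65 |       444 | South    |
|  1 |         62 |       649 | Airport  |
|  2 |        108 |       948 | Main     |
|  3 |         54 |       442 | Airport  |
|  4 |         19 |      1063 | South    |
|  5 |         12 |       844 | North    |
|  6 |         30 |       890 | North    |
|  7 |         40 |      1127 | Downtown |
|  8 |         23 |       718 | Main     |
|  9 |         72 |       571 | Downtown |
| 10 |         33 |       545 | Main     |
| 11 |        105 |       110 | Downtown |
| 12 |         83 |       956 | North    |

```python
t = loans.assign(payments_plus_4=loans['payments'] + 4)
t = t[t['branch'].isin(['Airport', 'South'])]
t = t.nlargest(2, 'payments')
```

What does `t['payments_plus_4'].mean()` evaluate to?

67.5

add column payments_plus_4 = loans['payments'] + 4:
    payments  rate_bp    branch  payments_plus_4
0         65      444     South               69
1         62      649   Airport               66
2        108      948      Main              112
3         54      442   Airport               58
4         19     1063     South               23
5         12      844     North               16
6         30      890     North               34
7         40     1127  Downtown               44
8         23      718      Main               27
9         72      571  Downtown               76
10        33      545      Main               37
11       105      110  Downtown              109
12        83      956     North               87
filter rows where branch in ['Airport', 'South']:
   payments  rate_bp   branch  payments_plus_4
0        65      444    South               69
1        62      649  Airport               66
3        54      442  Airport               58
4        19     1063    South               23
take 2 rows with largest payments:
   payments  rate_bp   branch  payments_plus_4
0        65      444    South               69
1        62      649  Airport               66
The mean of column 'payments_plus_4' is 67.5.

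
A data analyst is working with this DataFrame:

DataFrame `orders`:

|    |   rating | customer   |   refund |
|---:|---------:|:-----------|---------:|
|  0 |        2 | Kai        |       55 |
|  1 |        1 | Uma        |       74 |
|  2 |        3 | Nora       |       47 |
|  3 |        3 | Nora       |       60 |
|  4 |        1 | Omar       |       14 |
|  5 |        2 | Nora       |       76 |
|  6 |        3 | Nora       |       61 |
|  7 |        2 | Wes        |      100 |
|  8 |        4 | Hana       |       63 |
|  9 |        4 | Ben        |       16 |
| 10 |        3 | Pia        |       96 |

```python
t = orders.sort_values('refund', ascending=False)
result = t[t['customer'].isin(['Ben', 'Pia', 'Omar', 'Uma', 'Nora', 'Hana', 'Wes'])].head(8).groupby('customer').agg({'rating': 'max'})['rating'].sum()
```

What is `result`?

sort by refund descending:
    rating customer  refund
7        2      Wes     100
10       3      Pia      96
5        2     Nora      76
1        1      Uma      74
8        4     Hana      63
6        3     Nora      61
3        3     Nora      60
0        2      Kai      55
2        3     Nora      47
9        4      Ben      16
4        1     Omar      14
filter rows where customer in ['Ben', 'Pia', 'Omar', 'Uma', 'Nora', 'Hana', 'Wes']:
    rating customer  refund
7        2      Wes     100
10       3      Pia      96
5        2     Nora      76
1        1      Uma      74
8        4     Hana      63
6        3     Nora      61
3        3     Nora      60
2        3     Nora      47
9        4      Ben      16
4        1     Omar      14
take first 8 rows:
    rating customer  refund
7        2      Wes     100
10       3      Pia      96
5        2     Nora      76
1        1      Uma      74
8        4     Hana      63
6        3     Nora      61
3        3     Nora      60
2        3     Nora      47
group by customer, max of rating:
          rating
customer        
Hana           4
Nora           3
Pia            3
Uma            1
Wes            2
Reading off the sum of column 'rating', we get 13.

13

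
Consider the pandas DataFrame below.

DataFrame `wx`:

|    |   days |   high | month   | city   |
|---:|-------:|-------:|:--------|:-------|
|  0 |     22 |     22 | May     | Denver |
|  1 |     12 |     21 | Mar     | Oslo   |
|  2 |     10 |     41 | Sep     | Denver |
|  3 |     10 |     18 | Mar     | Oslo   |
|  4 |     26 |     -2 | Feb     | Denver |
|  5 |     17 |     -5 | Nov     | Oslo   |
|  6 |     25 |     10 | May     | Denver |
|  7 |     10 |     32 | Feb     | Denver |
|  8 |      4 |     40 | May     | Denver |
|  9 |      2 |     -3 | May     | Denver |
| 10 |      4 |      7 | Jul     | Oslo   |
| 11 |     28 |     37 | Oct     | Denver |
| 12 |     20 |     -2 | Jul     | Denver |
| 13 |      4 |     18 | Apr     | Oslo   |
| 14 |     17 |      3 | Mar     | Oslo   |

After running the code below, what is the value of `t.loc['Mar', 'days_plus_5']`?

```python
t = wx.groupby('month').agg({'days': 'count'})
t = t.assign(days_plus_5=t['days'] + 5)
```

8

group by month, count of days:
       days
month      
Apr       1
Feb       2
Jul       2
Mar       3
May       4
Nov       1
Oct       1
Sep       1
add column days_plus_5 = t['days'] + 5:
       days  days_plus_5
month                   
Apr       1            6
Feb       2            7
Jul       2            7
Mar       3            8
May       4            9
Nov       1            6
Oct       1            6
Sep       1            6
So loc['Mar', 'days_plus_5'] = 8.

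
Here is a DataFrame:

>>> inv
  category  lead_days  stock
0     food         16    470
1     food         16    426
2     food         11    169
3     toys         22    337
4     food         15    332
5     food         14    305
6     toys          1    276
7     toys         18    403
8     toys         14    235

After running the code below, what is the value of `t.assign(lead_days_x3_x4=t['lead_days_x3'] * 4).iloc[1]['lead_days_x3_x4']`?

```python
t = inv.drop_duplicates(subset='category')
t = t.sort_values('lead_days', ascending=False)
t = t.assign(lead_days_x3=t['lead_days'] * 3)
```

192

drop duplicate category (keep=first):
  category  lead_days  stock
0     food         16    470
3     toys         22    337
sort by lead_days descending:
  category  lead_days  stock
3     toys         22    337
0     food         16    470
add column lead_days_x3 = t['lead_days'] * 3:
  category  lead_days  stock  lead_days_x3
3     toys         22    337            66
0     food         16    470            48
add column lead_days_x3_x4 = t['lead_days_x3'] * 4:
  category  lead_days  stock  lead_days_x3  lead_days_x3_x4
3     toys         22    337            66              264
0     food         16    470            48              192
Hence 192.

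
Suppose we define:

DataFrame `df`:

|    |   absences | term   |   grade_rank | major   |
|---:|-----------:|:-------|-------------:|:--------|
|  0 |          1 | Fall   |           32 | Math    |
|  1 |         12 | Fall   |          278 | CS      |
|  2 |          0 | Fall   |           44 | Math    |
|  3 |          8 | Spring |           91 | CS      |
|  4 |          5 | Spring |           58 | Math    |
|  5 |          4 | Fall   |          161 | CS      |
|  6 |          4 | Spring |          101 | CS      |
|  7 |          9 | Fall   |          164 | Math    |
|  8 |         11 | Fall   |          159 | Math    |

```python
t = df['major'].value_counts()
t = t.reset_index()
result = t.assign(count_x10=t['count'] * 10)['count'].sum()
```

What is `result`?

9

value_counts of major:
major
Math    5
CS      4
Name: count, dtype: int64
reset_index():
  major  count
0  Math      5
1    CS      4
add column count_x10 = t['count'] * 10:
  major  count  count_x10
0  Math      5         50
1    CS      4         40
So sum() = 9.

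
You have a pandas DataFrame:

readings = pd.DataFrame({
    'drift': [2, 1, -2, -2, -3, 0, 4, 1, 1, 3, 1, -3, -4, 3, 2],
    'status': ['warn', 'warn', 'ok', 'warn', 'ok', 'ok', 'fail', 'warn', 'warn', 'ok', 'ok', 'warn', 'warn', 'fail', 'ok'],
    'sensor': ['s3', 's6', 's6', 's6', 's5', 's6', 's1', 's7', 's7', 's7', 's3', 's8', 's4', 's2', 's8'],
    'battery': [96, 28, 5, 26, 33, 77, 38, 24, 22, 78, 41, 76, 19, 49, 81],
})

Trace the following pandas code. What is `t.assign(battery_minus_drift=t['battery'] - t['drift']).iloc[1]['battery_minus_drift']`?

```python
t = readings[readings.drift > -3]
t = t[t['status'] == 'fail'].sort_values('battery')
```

46

filter rows where drift > -3:
    drift status sensor  battery
0       2   warn     s3       96
1       1   warn     s6       28
2      -2     ok     s6        5
3      -2   warn     s6       26
5       0     ok     s6       77
6       4   fail     s1       38
7       1   warn     s7       24
8       1   warn     s7       22
9       3     ok     s7       78
10      1     ok     s3       41
13      3   fail     s2       49
14      2     ok     s8       81
filter rows where status == 'fail':
    drift status sensor  battery
6       4   fail     s1       38
13      3   fail     s2       49
sort by battery:
    drift status sensor  battery
6       4   fail     s1       38
13      3   fail     s2       49
add column battery_minus_drift = t['battery'] - t['drift']:
    drift status sensor  battery  battery_minus_drift
6       4   fail     s1       38                   34
13      3   fail     s2       49                   46
The value at position 1, column 'battery_minus_drift' is 46.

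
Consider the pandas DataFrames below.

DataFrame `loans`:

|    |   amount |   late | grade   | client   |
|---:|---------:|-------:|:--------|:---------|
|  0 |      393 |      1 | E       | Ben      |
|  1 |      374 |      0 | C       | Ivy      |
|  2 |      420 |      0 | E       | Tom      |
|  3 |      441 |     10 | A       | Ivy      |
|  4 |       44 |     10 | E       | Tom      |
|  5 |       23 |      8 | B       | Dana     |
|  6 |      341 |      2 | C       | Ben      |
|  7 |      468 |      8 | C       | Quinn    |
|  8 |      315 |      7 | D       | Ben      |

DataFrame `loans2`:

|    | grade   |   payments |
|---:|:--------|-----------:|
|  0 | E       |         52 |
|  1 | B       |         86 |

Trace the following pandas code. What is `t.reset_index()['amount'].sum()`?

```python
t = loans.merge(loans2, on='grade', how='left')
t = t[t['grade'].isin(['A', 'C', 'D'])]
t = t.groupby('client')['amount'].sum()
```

merge on 'grade' (how='left') → 9 rows:
   amount  late grade client  payments
0     393     1     E    Ben      52.0
1     374     0     C    Ivy       NaN
2     420     0     E    Tom      52.0
3     441    10     A    Ivy       NaN
4      44    10     E    Tom      52.0
5      23     8     B   Dana      86.0
6     341     2     C    Ben       NaN
7     468     8     C  Quinn       NaN
8     315     7     D    Ben       NaN
filter rows where grade in ['A', 'C', 'D']:
   amount  late grade client  payments
1     374     0     C    Ivy       NaN
3     441    10     A    Ivy       NaN
6     341     2     C    Ben       NaN
7     468     8     C  Quinn       NaN
8     315     7     D    Ben       NaN
group by client, sum of amount:
client
Ben      656
Ivy      815
Quinn    468
Name: amount, dtype: int64
reset_index():
  client  amount
0    Ben     656
1    Ivy     815
2  Quinn     468
Reading off the sum of column 'amount', we get 1939.

1939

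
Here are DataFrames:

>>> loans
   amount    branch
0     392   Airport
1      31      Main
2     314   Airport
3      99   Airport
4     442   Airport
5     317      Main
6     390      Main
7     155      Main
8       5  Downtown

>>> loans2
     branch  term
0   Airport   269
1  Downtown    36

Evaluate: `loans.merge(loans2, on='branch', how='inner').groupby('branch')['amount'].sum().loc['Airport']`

1247

merge on 'branch' (how='inner') → 5 rows:
   amount    branch  term
0     392   Airport   269
1     314   Airport   269
2      99   Airport   269
3     442   Airport   269
4       5  Downtown    36
group by branch, sum of amount:
branch
Airport     1247
Downtown       5
Name: amount, dtype: int64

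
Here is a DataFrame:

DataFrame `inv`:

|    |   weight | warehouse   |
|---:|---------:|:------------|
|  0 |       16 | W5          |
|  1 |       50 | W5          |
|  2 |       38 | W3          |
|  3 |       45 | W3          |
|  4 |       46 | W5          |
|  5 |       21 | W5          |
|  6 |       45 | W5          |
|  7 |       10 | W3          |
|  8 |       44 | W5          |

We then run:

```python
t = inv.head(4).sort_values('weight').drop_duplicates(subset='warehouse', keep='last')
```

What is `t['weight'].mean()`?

take first 4 rows:
   weight warehouse
0      16        W5
1      50        W5
2      38        W3
3      45        W3
sort by weight:
   weight warehouse
0      16        W5
2      38        W3
3      45        W3
1      50        W5
drop duplicate warehouse (keep=last):
   weight warehouse
3      45        W3
1      50        W5
Hence 47.5.

47.5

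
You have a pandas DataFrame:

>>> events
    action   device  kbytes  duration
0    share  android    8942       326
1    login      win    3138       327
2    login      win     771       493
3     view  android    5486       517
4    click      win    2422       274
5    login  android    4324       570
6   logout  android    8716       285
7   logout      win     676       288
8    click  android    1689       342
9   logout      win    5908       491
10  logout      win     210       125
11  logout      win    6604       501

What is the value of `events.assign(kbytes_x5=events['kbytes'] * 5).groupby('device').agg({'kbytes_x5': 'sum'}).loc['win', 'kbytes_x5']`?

98645

add column kbytes_x5 = events['kbytes'] * 5:
    action   device  kbytes  duration  kbytes_x5
0    share  android    8942       326      44710
1    login      win    3138       327      15690
2    login      win     771       493       3855
3     view  android    5486       517      27430
4    click      win    2422       274      12110
5    login  android    4324       570      21620
6   logout  android    8716       285      43580
7   logout      win     676       288       3380
8    click  android    1689       342       8445
9   logout      win    5908       491      29540
10  logout      win     210       125       1050
11  logout      win    6604       501      33020
group by device, sum of kbytes_x5:
         kbytes_x5
device            
android     145785
win          98645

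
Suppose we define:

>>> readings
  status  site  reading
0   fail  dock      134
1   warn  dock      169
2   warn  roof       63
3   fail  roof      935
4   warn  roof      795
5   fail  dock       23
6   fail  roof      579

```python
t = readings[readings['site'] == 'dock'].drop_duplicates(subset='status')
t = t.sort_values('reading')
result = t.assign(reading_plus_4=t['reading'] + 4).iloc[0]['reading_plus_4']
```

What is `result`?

138

filter rows where site == 'dock':
  status  site  reading
0   fail  dock      134
1   warn  dock      169
5   fail  dock       23
drop duplicate status (keep=first):
  status  site  reading
0   fail  dock      134
1   warn  dock      169
sort by reading:
  status  site  reading
0   fail  dock      134
1   warn  dock      169
add column reading_plus_4 = t['reading'] + 4:
  status  site  reading  reading_plus_4
0   fail  dock      134             138
1   warn  dock      169             173
The value at position 0, column 'reading_plus_4' is 138.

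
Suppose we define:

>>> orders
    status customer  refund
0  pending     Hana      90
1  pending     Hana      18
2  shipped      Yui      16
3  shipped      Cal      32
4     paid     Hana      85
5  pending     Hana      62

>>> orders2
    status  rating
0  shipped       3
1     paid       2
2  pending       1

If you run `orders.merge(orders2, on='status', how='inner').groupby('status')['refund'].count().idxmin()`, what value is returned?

merge on 'status' (how='inner') → 6 rows:
    status customer  refund  rating
0  pending     Hana      90       1
1  pending     Hana      18       1
2  shipped      Yui      16       3
3  shipped      Cal      32       3
4     paid     Hana      85       2
5  pending     Hana      62       1
group by status, count of refund:
status
paid       1
pending    3
shipped    2
Name: refund, dtype: int64
The label with the smallest value is paid.

paid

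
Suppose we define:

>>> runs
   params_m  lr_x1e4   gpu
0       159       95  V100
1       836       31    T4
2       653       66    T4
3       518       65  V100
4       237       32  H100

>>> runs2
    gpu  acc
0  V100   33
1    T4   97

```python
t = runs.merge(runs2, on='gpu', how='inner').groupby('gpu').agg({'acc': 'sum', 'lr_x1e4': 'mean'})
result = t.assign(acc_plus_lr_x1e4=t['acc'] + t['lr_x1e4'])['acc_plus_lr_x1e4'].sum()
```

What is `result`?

merge on 'gpu' (how='inner') → 4 rows:
   params_m  lr_x1e4   gpu  acc
0       159       95  V100   33
1       836       31    T4   97
2       653       66    T4   97
3       518       65  V100   33
group by gpu: sum(acc), mean(lr_x1e4):
      acc  lr_x1e4
gpu               
T4    194     48.5
V100   66     80.0
add column acc_plus_lr_x1e4 = t['acc'] + t['lr_x1e4']:
      acc  lr_x1e4  acc_plus_lr_x1e4
gpu                                 
T4    194     48.5             242.5
V100   66     80.0             146.0

388.5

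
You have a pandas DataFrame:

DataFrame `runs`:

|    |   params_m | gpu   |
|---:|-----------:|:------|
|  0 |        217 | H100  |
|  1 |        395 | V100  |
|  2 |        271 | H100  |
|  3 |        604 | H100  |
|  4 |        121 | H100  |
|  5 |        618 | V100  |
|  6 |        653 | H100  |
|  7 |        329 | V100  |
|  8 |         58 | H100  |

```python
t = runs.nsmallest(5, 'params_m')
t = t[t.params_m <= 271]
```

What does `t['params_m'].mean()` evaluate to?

take 5 rows with smallest params_m:
   params_m   gpu
8        58  H100
4       121  H100
0       217  H100
2       271  H100
7       329  V100
filter rows where params_m <= 271:
   params_m   gpu
8        58  H100
4       121  H100
0       217  H100
2       271  H100
Finally, mean of column 'params_m' = 166.75.

166.75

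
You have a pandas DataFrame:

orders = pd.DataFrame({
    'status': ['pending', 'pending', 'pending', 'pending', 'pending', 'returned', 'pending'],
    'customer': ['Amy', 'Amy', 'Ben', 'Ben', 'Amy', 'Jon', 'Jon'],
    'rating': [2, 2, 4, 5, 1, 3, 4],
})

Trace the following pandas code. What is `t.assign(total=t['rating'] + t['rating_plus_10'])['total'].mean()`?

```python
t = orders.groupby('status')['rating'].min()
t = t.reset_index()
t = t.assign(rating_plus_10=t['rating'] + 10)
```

14.0

group by status, min of rating:
status
pending     1
returned    3
Name: rating, dtype: int64
reset_index():
     status  rating
0   pending       1
1  returned       3
add column rating_plus_10 = t['rating'] + 10:
     status  rating  rating_plus_10
0   pending       1              11
1  returned       3              13
add column total = t['rating'] + t['rating_plus_10']:
     status  rating  rating_plus_10  total
0   pending       1              11     12
1  returned       3              13     16
The mean of column 'total' is 14.0.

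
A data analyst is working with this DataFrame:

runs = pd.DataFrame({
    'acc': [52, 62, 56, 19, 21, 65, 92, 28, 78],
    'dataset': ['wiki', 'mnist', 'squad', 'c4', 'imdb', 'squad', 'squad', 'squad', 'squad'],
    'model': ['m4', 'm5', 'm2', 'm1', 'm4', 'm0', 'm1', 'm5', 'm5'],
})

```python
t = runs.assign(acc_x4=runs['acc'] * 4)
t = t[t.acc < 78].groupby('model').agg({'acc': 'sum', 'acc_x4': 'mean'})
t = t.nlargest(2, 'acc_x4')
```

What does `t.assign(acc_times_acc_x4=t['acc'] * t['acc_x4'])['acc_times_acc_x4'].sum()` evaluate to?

29444.0

add column acc_x4 = runs['acc'] * 4:
   acc dataset model  acc_x4
0   52    wiki    m4     208
1   62   mnist    m5     248
2   56   squad    m2     224
3   19      c4    m1      76
4   21    imdb    m4      84
5   65   squad    m0     260
6   92   squad    m1     368
7   28   squad    m5     112
8   78   squad    m5     312
filter rows where acc < 78:
   acc dataset model  acc_x4
0   52    wiki    m4     208
1   62   mnist    m5     248
2   56   squad    m2     224
3   19      c4    m1      76
4   21    imdb    m4      84
5   65   squad    m0     260
7   28   squad    m5     112
group by model: sum(acc), mean(acc_x4):
       acc  acc_x4
model             
m0      65   260.0
m1      19    76.0
m2      56   224.0
m4      73   146.0
m5      90   180.0
take 2 rows with largest acc_x4:
       acc  acc_x4
model             
m0      65   260.0
m2      56   224.0
add column acc_times_acc_x4 = t['acc'] * t['acc_x4']:
       acc  acc_x4  acc_times_acc_x4
model                               
m0      65   260.0           16900.0
m2      56   224.0           12544.0
So sum() = 29444.0.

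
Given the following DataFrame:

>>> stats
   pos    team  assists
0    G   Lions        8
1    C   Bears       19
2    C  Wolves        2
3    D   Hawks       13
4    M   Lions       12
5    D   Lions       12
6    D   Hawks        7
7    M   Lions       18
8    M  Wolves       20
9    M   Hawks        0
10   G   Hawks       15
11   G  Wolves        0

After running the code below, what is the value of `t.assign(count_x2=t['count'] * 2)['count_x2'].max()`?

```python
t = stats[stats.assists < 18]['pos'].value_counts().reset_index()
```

filter rows where assists < 18:
   pos    team  assists
0    G   Lions        8
2    C  Wolves        2
3    D   Hawks       13
4    M   Lions       12
5    D   Lions       12
6    D   Hawks        7
9    M   Hawks        0
10   G   Hawks       15
11   G  Wolves        0
value_counts of pos:
pos
G    3
D    3
M    2
C    1
Name: count, dtype: int64
reset_index():
  pos  count
0   G      3
1   D      3
2   M      2
3   C      1
add column count_x2 = t['count'] * 2:
  pos  count  count_x2
0   G      3         6
1   D      3         6
2   M      2         4
3   C      1         2
Taking the max of column 'count_x2' gives 6.

6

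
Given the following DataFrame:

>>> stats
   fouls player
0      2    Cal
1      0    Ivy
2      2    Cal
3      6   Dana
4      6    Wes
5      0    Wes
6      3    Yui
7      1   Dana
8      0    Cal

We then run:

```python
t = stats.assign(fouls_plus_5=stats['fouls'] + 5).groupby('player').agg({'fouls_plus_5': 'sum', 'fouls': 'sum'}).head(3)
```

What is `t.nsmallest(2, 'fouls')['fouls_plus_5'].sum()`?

add column fouls_plus_5 = stats['fouls'] + 5:
   fouls player  fouls_plus_5
0      2    Cal             7
1      0    Ivy             5
2      2    Cal             7
3      6   Dana            11
4      6    Wes            11
5      0    Wes             5
6      3    Yui             8
7      1   Dana             6
8      0    Cal             5
group by player: sum(fouls_plus_5), sum(fouls):
        fouls_plus_5  fouls
player                     
Cal               19      4
Dana              17      7
Ivy                5      0
Wes               16      6
Yui                8      3
take first 3 rows:
        fouls_plus_5  fouls
player                     
Cal               19      4
Dana              17      7
Ivy                5      0
take 2 rows with smallest fouls:
        fouls_plus_5  fouls
player                     
Ivy                5      0
Cal               19      4

24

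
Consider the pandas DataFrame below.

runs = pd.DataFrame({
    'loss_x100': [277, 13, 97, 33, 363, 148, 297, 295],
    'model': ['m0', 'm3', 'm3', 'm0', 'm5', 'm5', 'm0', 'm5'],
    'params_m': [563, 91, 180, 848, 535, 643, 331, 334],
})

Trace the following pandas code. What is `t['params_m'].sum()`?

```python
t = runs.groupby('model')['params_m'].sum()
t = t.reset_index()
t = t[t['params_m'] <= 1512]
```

group by model, sum of params_m:
model
m0    1742
m3     271
m5    1512
Name: params_m, dtype: int64
reset_index():
  model  params_m
0    m0      1742
1    m3       271
2    m5      1512
filter rows where params_m <= 1512:
  model  params_m
1    m3       271
2    m5      1512
Taking the sum of column 'params_m' gives 1783.

1783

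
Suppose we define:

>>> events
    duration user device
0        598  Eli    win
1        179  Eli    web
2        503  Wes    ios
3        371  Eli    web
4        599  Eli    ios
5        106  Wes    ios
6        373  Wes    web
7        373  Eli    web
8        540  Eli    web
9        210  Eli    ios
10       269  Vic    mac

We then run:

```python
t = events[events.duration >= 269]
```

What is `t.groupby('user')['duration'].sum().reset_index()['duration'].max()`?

2481

filter rows where duration >= 269:
    duration user device
0        598  Eli    win
2        503  Wes    ios
3        371  Eli    web
4        599  Eli    ios
6        373  Wes    web
7        373  Eli    web
8        540  Eli    web
10       269  Vic    mac
group by user, sum of duration:
user
Eli    2481
Vic     269
Wes     876
Name: duration, dtype: int64
reset_index():
  user  duration
0  Eli      2481
1  Vic       269
2  Wes       876
Finally, max of column 'duration' = 2481.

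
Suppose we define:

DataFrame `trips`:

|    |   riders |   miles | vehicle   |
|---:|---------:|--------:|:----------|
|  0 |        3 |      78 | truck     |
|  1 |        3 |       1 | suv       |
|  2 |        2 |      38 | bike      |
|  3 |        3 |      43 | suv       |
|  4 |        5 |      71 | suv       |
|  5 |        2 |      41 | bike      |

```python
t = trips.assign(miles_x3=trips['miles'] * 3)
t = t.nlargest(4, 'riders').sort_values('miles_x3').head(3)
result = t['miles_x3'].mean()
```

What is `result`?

115.0

add column miles_x3 = trips['miles'] * 3:
   riders  miles vehicle  miles_x3
0       3     78   truck       234
1       3      1     suv         3
2       2     38    bike       114
3       3     43     suv       129
4       5     71     suv       213
5       2     41    bike       123
take 4 rows with largest riders:
   riders  miles vehicle  miles_x3
4       5     71     suv       213
0       3     78   truck       234
1       3      1     suv         3
3       3     43     suv       129
sort by miles_x3:
   riders  miles vehicle  miles_x3
1       3      1     suv         3
3       3     43     suv       129
4       5     71     suv       213
0       3     78   truck       234
take first 3 rows:
   riders  miles vehicle  miles_x3
1       3      1     suv         3
3       3     43     suv       129
4       5     71     suv       213
Finally, mean of column 'miles_x3' = 115.0.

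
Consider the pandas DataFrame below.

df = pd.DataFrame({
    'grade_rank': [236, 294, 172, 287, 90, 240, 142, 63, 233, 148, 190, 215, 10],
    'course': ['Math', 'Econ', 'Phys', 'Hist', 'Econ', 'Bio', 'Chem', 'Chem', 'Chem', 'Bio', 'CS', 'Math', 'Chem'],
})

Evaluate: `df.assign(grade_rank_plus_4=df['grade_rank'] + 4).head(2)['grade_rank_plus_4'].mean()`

269.0

add column grade_rank_plus_4 = df['grade_rank'] + 4:
    grade_rank course  grade_rank_plus_4
0          236   Math                240
1          294   Econ                298
2          172   Phys                176
3          287   Hist                291
4           90   Econ                 94
5          240    Bio                244
6          142   Chem                146
7           63   Chem                 67
8          233   Chem                237
9          148    Bio                152
10         190     CS                194
11         215   Math                219
12          10   Chem                 14
take first 2 rows:
   grade_rank course  grade_rank_plus_4
0         236   Math                240
1         294   Econ                298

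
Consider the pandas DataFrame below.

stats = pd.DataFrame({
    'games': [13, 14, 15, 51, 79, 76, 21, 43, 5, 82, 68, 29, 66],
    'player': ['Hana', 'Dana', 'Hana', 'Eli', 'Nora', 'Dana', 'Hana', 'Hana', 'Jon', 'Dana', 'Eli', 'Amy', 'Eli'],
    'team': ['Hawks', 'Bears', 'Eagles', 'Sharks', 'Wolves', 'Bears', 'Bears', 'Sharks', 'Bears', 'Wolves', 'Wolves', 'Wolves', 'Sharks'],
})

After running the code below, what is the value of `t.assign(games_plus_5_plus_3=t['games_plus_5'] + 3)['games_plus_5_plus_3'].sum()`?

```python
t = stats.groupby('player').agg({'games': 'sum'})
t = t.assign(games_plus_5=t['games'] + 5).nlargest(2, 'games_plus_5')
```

group by player, sum of games:
        games
player       
Amy        29
Dana      172
Eli       185
Hana       92
Jon         5
Nora       79
add column games_plus_5 = t['games'] + 5:
        games  games_plus_5
player                     
Amy        29            34
Dana      172           177
Eli       185           190
Hana       92            97
Jon         5            10
Nora       79            84
take 2 rows with largest games_plus_5:
        games  games_plus_5
player                     
Eli       185           190
Dana      172           177
add column games_plus_5_plus_3 = t['games_plus_5'] + 3:
        games  games_plus_5  games_plus_5_plus_3
player                                          
Eli       185           190                  193
Dana      172           177                  180
The sum of column 'games_plus_5_plus_3' is 373.

373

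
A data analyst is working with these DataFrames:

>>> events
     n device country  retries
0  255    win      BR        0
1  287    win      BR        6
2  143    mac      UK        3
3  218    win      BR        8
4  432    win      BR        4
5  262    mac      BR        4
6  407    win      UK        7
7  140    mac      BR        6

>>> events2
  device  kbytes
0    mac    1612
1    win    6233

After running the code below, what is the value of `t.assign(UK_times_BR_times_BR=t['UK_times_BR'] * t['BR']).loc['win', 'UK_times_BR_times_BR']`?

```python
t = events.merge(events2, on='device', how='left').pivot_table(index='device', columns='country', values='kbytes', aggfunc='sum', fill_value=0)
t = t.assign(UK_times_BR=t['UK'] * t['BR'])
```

merge on 'device' (how='left') → 8 rows:
     n device country  retries  kbytes
0  255    win      BR        0    6233
1  287    win      BR        6    6233
2  143    mac      UK        3    1612
3  218    win      BR        8    6233
4  432    win      BR        4    6233
5  262    mac      BR        4    1612
6  407    win      UK        7    6233
7  140    mac      BR        6    1612
pivot: rows=device, cols=country, sum(kbytes):
country     BR    UK
device              
mac       3224  1612
win      24932  6233
add column UK_times_BR = t['UK'] * t['BR']:
country     BR    UK  UK_times_BR
device                           
mac       3224  1612      5197088
win      24932  6233    155401156
add column UK_times_BR_times_BR = t['UK_times_BR'] * t['BR']:
country     BR    UK  UK_times_BR  UK_times_BR_times_BR
device                                                 
mac       3224  1612      5197088           16755411712
win      24932  6233    155401156         3874461621392
Finally, value at row 'win', column 'UK_times_BR_times_BR' = 3874461621392.

3874461621392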